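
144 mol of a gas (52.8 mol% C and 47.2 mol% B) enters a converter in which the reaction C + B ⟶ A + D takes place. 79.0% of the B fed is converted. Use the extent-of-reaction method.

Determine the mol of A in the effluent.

B reacted = 0.79 × 67.97 = 53.69 mol; ν_B = −1, so ξ = 53.69/1 = 53.69 mol.
Outlet amounts (n = n₀ + ν ξ):
  C: 76.03 − 1(53.69) = 22.34
  B: 67.97 − 1(53.69) = 14.27
  A: 0 + 1(53.69) = 53.69
  D: 0 + 1(53.69) = 53.69

53.7 mol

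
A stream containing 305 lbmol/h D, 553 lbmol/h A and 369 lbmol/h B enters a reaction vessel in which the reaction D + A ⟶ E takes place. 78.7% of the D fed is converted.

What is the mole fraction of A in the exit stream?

D reacted = 0.787 × 305 = 240 lbmol/h; ν_D = −1, so ξ = 240/1 = 240 lbmol/h.
Outlet amounts (n = n₀ + ν ξ):
  D: 305 − 1(240) = 64.97
  A: 553 − 1(240) = 313
  E: 0 + 1(240) = 240
  B: 369 (inert)
Total out = 987 lbmol/h; y_A = 313 / 987 = 0.3171.

0.317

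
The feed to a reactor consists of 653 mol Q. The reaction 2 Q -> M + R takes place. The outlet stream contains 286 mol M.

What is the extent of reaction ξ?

For M: n = n₀ + 1ξ → 286 = 0 + 1ξ, giving ξ = 286 mol.
Outlet amounts (n = n₀ + ν ξ):
  Q: 653 − 2(286) = 81
  M: 0 + 1(286) = 286
  R: 0 + 1(286) = 286

ξ = 286 mol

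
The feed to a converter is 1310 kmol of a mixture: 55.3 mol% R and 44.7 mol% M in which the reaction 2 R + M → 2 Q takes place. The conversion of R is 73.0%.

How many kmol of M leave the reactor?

321 kmol

R reacted = 0.73 × 724.4 = 528.8 kmol; ν_R = −2, so ξ = 528.8/2 = 264.4 kmol.
Outlet amounts (n = n₀ + ν ξ):
  R: 724.4 − 2(264.4) = 195.6
  M: 585.6 − 1(264.4) = 321.2
  Q: 0 + 2(264.4) = 528.8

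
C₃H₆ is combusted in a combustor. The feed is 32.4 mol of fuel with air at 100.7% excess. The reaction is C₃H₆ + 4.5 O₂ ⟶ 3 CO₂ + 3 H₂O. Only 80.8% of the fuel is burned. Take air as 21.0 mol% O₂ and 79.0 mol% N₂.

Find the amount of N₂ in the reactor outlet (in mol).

Stoichiometric O₂ = 4.5 × 32.4 = 145.8 mol; O₂ fed = 145.8 × 2.007 = 292.6 mol.
N₂ fed = 292.6 × 79/21 = 1101 mol.
Fuel reacted = 0.808 × 32.4 → ξ = 26.18 mol.
Outlet (n = n₀ + ν ξ):
  C₃H₆: 32.4 − 1(26.18) = 6.221
  O₂: 292.6 − 4.5(26.18) = 174.8
  N₂: 1101 (inert)
  CO₂: 0 + 3(26.18) = 78.54
  H₂O: 0 + 3(26.18) = 78.54

1100 mol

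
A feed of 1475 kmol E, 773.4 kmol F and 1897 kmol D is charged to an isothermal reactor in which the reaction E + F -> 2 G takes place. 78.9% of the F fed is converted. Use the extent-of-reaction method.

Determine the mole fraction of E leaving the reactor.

F reacted = 0.789 × 773.4 = 610.2 kmol; ν_F = −1, so ξ = 610.2/1 = 610.2 kmol.
Outlet amounts (n = n₀ + ν ξ):
  E: 1475 − 1(610.2) = 864.8
  F: 773.4 − 1(610.2) = 163.2
  G: 0 + 2(610.2) = 1220
  D: 1897 (inert)
Total out = 4145 kmol; y_E = 864.8 / 4145 = 0.2086.

0.209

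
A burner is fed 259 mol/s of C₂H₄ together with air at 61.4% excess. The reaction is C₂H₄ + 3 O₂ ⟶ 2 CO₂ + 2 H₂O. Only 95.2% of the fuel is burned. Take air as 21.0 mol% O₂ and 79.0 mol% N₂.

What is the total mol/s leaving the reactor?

Stoichiometric O₂ = 3 × 259 = 777 mol/s; O₂ fed = 777 × 1.614 = 1254 mol/s.
N₂ fed = 1254 × 79/21 = 4718 mol/s.
Fuel reacted = 0.952 × 259 → ξ = 246.6 mol/s.
Outlet (n = n₀ + ν ξ):
  C₂H₄: 259 − 1(246.6) = 12.43
  O₂: 1254 − 3(246.6) = 514.4
  N₂: 4718 (inert)
  CO₂: 0 + 2(246.6) = 493.1
  H₂O: 0 + 2(246.6) = 493.1
Total out = 12.43 + 514.4 + 4718 + 493.1 + 493.1 = 6231 mol/s.

6230 mol/s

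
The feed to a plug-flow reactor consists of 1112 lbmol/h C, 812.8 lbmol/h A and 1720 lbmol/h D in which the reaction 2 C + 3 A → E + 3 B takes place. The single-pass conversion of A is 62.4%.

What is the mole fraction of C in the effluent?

0.223

A reacted = 0.624 × 812.8 = 507.2 lbmol/h; ν_A = −3, so ξ = 507.2/3 = 169.1 lbmol/h.
Outlet amounts (n = n₀ + ν ξ):
  C: 1112 − 2(169.1) = 773.9
  A: 812.8 − 3(169.1) = 305.6
  E: 0 + 1(169.1) = 169.1
  B: 0 + 3(169.1) = 507.2
  D: 1720 (inert)
Total out = 3476 lbmol/h; y_C = 773.9 / 3476 = 0.2227.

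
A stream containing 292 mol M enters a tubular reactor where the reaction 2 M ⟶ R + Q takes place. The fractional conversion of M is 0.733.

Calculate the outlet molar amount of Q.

107 mol

M reacted = 0.733 × 292 = 214 mol; ν_M = −2, so ξ = 214/2 = 107 mol.
Outlet amounts (n = n₀ + ν ξ):
  M: 292 − 2(107) = 77.96
  R: 0 + 1(107) = 107
  Q: 0 + 1(107) = 107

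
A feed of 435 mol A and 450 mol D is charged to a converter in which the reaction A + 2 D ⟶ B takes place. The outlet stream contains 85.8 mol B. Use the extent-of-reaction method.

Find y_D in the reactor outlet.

For B: n = n₀ + 1ξ → 85.8 = 0 + 1ξ, giving ξ = 85.8 mol.
Outlet amounts (n = n₀ + ν ξ):
  A: 435 − 1(85.8) = 349.2
  D: 450 − 2(85.8) = 278.4
  B: 0 + 1(85.8) = 85.8
Total out = 713.4 mol; y_D = 278.4 / 713.4 = 0.3902.

0.39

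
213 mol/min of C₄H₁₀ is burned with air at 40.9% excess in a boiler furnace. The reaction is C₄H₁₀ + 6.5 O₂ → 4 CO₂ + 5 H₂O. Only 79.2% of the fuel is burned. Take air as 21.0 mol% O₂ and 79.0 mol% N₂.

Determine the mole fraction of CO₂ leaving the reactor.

Stoichiometric O₂ = 6.5 × 213 = 1384 mol/min; O₂ fed = 1384 × 1.409 = 1951 mol/min.
N₂ fed = 1951 × 79/21 = 7339 mol/min.
Fuel reacted = 0.792 × 213 → ξ = 168.7 mol/min.
Outlet (n = n₀ + ν ξ):
  C₄H₁₀: 213 − 1(168.7) = 44.3
  O₂: 1951 − 6.5(168.7) = 854.2
  N₂: 7339 (inert)
  CO₂: 0 + 4(168.7) = 674.8
  H₂O: 0 + 5(168.7) = 843.5
Total out = 9755 mol/min; y_CO₂ = 674.8 / 9755 = 0.06917.

0.0692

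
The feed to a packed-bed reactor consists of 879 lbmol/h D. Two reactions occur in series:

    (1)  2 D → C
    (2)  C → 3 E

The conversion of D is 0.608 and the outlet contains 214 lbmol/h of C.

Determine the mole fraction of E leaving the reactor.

Conversion of D: D consumed = 2ξ₁ = 0.608 × 879 → ξ₁ = 267.2 lbmol/h.
C balance: n_C = 0 + 1ξ₁ − 1ξ₂ = 214 → ξ₂ = (1·267.2 − 214)/1 = 53.22 lbmol/h.
Outlet amounts (n = n₀ + Σ ν·ξ):
  D: 879 − 2(267.2) = 344.6
  C: 0 + 1(267.2) − 1(53.22) = 214
  E: 0 + 3(53.22) = 159.6
Total out = 718.2 lbmol/h; y_E = 159.6 / 718.2 = 0.2223.

0.222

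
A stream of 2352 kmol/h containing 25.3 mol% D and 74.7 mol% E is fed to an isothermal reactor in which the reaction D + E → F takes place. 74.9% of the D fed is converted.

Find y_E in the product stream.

0.688

D reacted = 0.749 × 595.1 = 445.7 kmol/h; ν_D = −1, so ξ = 445.7/1 = 445.7 kmol/h.
Outlet amounts (n = n₀ + ν ξ):
  D: 595.1 − 1(445.7) = 149.4
  E: 1757 − 1(445.7) = 1311
  F: 0 + 1(445.7) = 445.7
Total out = 1906 kmol/h; y_E = 1311 / 1906 = 0.6878.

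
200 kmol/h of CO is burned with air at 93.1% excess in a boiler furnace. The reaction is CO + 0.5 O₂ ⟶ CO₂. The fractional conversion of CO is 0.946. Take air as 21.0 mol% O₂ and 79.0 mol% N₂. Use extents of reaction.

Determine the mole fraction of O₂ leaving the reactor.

Stoichiometric O₂ = 0.5 × 200 = 100 kmol/h; O₂ fed = 100 × 1.931 = 193.1 kmol/h.
N₂ fed = 193.1 × 79/21 = 726.4 kmol/h.
Fuel reacted = 0.946 × 200 → ξ = 189.2 kmol/h.
Outlet (n = n₀ + ν ξ):
  CO: 200 − 1(189.2) = 10.8
  O₂: 193.1 − 0.5(189.2) = 98.5
  N₂: 726.4 (inert)
  CO₂: 0 + 1(189.2) = 189.2
Total out = 1025 kmol/h; y_O₂ = 98.5 / 1025 = 0.0961.

0.0961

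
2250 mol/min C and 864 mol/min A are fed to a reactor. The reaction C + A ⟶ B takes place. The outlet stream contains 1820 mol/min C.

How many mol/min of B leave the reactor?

For C: n = n₀ − 1ξ → 1820 = 2250 − 1ξ, giving ξ = 430 mol/min.
Outlet amounts (n = n₀ + ν ξ):
  C: 2250 − 1(430) = 1820
  A: 864 − 1(430) = 434
  B: 0 + 1(430) = 430

430 mol/min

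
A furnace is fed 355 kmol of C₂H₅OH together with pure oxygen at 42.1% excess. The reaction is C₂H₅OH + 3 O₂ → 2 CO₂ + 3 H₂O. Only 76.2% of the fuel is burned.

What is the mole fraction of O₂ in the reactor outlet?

Stoichiometric O₂ = 3 × 355 = 1065 kmol; O₂ fed = 1065 × 1.421 = 1513 kmol.
Fuel reacted = 0.762 × 355 → ξ = 270.5 kmol.
Outlet (n = n₀ + ν ξ):
  C₂H₅OH: 355 − 1(270.5) = 84.49
  O₂: 1513 − 3(270.5) = 701.8
  CO₂: 0 + 2(270.5) = 541
  H₂O: 0 + 3(270.5) = 811.5
Total out = 2139 kmol; y_O₂ = 701.8 / 2139 = 0.3281.

0.328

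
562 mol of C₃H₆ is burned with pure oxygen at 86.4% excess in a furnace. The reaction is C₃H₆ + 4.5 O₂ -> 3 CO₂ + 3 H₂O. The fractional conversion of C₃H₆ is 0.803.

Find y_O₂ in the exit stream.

0.488

Stoichiometric O₂ = 4.5 × 562 = 2529 mol; O₂ fed = 2529 × 1.864 = 4714 mol.
Fuel reacted = 0.803 × 562 → ξ = 451.3 mol.
Outlet (n = n₀ + ν ξ):
  C₃H₆: 562 − 1(451.3) = 110.7
  O₂: 4714 − 4.5(451.3) = 2683
  CO₂: 0 + 3(451.3) = 1354
  H₂O: 0 + 3(451.3) = 1354
Total out = 5502 mol; y_O₂ = 2683 / 5502 = 0.4877.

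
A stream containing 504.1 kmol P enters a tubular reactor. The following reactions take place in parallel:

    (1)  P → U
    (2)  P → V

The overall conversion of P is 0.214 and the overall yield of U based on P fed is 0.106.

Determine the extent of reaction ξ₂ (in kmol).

ξ₂ = 54.4 kmol

Yield of U: 1ξ₁ / 504.1 = 0.106 → ξ₁ = 53.43 kmol.
Conversion of P: 1ξ₁ + 1ξ₂ = 0.214 × 504.1 = 107.9 → ξ₂ = 54.44 kmol.
Outlet amounts (n = n₀ + Σ ν·ξ):
  P: 504.1 − 1(53.43) − 1(54.44) = 396.2
  U: 0 + 1(53.43) = 53.43
  V: 0 + 1(54.44) = 54.44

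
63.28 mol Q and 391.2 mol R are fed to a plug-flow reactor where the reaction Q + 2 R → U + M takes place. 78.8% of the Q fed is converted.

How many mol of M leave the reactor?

Q reacted = 0.788 × 63.28 = 49.86 mol; ν_Q = −1, so ξ = 49.86/1 = 49.86 mol.
Outlet amounts (n = n₀ + ν ξ):
  Q: 63.28 − 1(49.86) = 13.42
  R: 391.2 − 2(49.86) = 291.5
  U: 0 + 1(49.86) = 49.86
  M: 0 + 1(49.86) = 49.86

49.9 mol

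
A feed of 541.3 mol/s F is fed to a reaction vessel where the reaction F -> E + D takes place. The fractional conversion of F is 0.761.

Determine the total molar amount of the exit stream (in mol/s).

953 mol/s

F reacted = 0.761 × 541.3 = 411.9 mol/s; ν_F = −1, so ξ = 411.9/1 = 411.9 mol/s.
Outlet amounts (n = n₀ + ν ξ):
  F: 541.3 − 1(411.9) = 129.4
  E: 0 + 1(411.9) = 411.9
  D: 0 + 1(411.9) = 411.9
Total out = 129.4 + 411.9 + 411.9 = 953.2 mol/s.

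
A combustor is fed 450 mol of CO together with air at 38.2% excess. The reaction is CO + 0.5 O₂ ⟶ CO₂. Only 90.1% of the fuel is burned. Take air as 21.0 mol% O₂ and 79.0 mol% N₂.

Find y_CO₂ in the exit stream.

0.235

Stoichiometric O₂ = 0.5 × 450 = 225 mol; O₂ fed = 225 × 1.382 = 311 mol.
N₂ fed = 311 × 79/21 = 1170 mol.
Fuel reacted = 0.901 × 450 → ξ = 405.4 mol.
Outlet (n = n₀ + ν ξ):
  CO: 450 − 1(405.4) = 44.55
  O₂: 311 − 0.5(405.4) = 108.2
  N₂: 1170 (inert)
  CO₂: 0 + 1(405.4) = 405.4
Total out = 1728 mol; y_CO₂ = 405.4 / 1728 = 0.2346.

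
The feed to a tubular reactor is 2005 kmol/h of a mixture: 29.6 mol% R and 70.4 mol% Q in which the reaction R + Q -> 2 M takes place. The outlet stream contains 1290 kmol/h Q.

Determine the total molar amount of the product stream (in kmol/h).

2000 kmol/h

For Q: n = n₀ − 1ξ → 1290 = 1412 − 1ξ, giving ξ = 121.5 kmol/h.
Outlet amounts (n = n₀ + ν ξ):
  R: 593.5 − 1(121.5) = 472
  Q: 1412 − 1(121.5) = 1290
  M: 0 + 2(121.5) = 243
Total out = 472 + 1290 + 243 = 2005 kmol/h.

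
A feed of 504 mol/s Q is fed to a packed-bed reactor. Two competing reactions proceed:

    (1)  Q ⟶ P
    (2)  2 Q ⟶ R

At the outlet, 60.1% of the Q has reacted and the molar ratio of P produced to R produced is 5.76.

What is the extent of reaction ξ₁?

ξ₁ = 225 mol/s

Conversion of Q: Q consumed = 0.601 × 504 = 302.9 mol/s = 1ξ₁ + 2ξ₂.
Selectivity: 1ξ₁ / (1ξ₂) = 5.76 → ξ₁ = 5.76 ξ₂.
Substitute: (1·5.76 + 2) ξ₂ = 302.9 → ξ₂ = 39.03 mol/s, ξ₁ = 224.8 mol/s.
Outlet amounts (n = n₀ + Σ ν·ξ):
  Q: 504 − 1(224.8) − 2(39.03) = 201.1
  P: 0 + 1(224.8) = 224.8
  R: 0 + 1(39.03) = 39.03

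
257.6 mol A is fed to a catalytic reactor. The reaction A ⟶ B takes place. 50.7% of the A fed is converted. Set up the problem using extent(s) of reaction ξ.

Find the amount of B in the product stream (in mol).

131 mol

A reacted = 0.507 × 257.6 = 130.6 mol; ν_A = −1, so ξ = 130.6/1 = 130.6 mol.
Outlet amounts (n = n₀ + ν ξ):
  A: 257.6 − 1(130.6) = 127
  B: 0 + 1(130.6) = 130.6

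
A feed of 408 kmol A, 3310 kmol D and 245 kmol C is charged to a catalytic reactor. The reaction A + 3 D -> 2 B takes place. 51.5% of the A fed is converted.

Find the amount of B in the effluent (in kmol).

420 kmol

A reacted = 0.515 × 408 = 210.1 kmol; ν_A = −1, so ξ = 210.1/1 = 210.1 kmol.
Outlet amounts (n = n₀ + ν ξ):
  A: 408 − 1(210.1) = 197.9
  D: 3310 − 3(210.1) = 2680
  B: 0 + 2(210.1) = 420.2
  C: 245 (inert)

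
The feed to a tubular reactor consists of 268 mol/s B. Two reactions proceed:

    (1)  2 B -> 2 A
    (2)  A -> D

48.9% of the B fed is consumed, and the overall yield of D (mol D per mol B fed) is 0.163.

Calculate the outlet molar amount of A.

Conversion of B: B consumed = 2ξ₁ = 0.489 × 268 → ξ₁ = 65.53 mol/s.
Yield of D: 1ξ₂ / 268 = 0.163 → ξ₂ = 43.68 mol/s.
Outlet amounts (n = n₀ + Σ ν·ξ):
  B: 268 − 2(65.53) = 136.9
  A: 0 + 2(65.53) − 1(43.68) = 87.37
  D: 0 + 1(43.68) = 43.68

87.4 mol/s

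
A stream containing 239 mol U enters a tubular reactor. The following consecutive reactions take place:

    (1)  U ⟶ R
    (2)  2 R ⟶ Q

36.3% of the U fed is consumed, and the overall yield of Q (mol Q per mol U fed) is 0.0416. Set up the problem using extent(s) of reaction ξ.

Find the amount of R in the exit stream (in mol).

66.9 mol

Conversion of U: U consumed = 1ξ₁ = 0.363 × 239 → ξ₁ = 86.76 mol.
Yield of Q: 1ξ₂ / 239 = 0.0416 → ξ₂ = 9.942 mol.
Outlet amounts (n = n₀ + Σ ν·ξ):
  U: 239 − 1(86.76) = 152.2
  R: 0 + 1(86.76) − 2(9.942) = 66.87
  Q: 0 + 1(9.942) = 9.942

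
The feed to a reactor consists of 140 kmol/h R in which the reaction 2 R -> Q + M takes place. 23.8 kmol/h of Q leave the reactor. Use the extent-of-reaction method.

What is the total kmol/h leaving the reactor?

For Q: n = n₀ + 1ξ → 23.8 = 0 + 1ξ, giving ξ = 23.8 kmol/h.
Outlet amounts (n = n₀ + ν ξ):
  R: 140 − 2(23.8) = 92.4
  Q: 0 + 1(23.8) = 23.8
  M: 0 + 1(23.8) = 23.8
Total out = 92.4 + 23.8 + 23.8 = 140 kmol/h.

140 kmol/h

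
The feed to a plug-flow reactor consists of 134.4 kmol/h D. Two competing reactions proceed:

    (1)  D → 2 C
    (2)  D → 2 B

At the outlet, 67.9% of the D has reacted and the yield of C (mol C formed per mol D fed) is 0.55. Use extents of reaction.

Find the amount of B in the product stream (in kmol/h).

Yield of C: 2ξ₁ / 134.4 = 0.55 → ξ₁ = 36.96 kmol/h.
Conversion of D: 1ξ₁ + 1ξ₂ = 0.679 × 134.4 = 91.26 → ξ₂ = 54.3 kmol/h.
Outlet amounts (n = n₀ + Σ ν·ξ):
  D: 134.4 − 1(36.96) − 1(54.3) = 43.14
  C: 0 + 2(36.96) = 73.92
  B: 0 + 2(54.3) = 108.6

109 kmol/h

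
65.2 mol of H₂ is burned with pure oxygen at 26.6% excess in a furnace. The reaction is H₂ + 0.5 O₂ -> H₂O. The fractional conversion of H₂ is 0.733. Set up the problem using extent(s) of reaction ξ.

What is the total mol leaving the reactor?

Stoichiometric O₂ = 0.5 × 65.2 = 32.6 mol; O₂ fed = 32.6 × 1.266 = 41.27 mol.
Fuel reacted = 0.733 × 65.2 → ξ = 47.79 mol.
Outlet (n = n₀ + ν ξ):
  H₂: 65.2 − 1(47.79) = 17.41
  O₂: 41.27 − 0.5(47.79) = 17.38
  H₂O: 0 + 1(47.79) = 47.79
Total out = 17.41 + 17.38 + 47.79 = 82.58 mol.

82.6 mol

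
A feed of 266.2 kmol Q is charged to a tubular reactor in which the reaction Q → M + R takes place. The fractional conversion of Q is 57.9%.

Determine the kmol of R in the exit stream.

Q reacted = 0.579 × 266.2 = 154.1 kmol; ν_Q = −1, so ξ = 154.1/1 = 154.1 kmol.
Outlet amounts (n = n₀ + ν ξ):
  Q: 266.2 − 1(154.1) = 112.1
  M: 0 + 1(154.1) = 154.1
  R: 0 + 1(154.1) = 154.1

154 kmol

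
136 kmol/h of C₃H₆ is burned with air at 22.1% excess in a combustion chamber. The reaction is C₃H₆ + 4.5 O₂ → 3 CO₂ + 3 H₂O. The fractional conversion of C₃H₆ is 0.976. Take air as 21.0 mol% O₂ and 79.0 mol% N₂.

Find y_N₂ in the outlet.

Stoichiometric O₂ = 4.5 × 136 = 612 kmol/h; O₂ fed = 612 × 1.221 = 747.3 kmol/h.
N₂ fed = 747.3 × 79/21 = 2811 kmol/h.
Fuel reacted = 0.976 × 136 → ξ = 132.7 kmol/h.
Outlet (n = n₀ + ν ξ):
  C₃H₆: 136 − 1(132.7) = 3.264
  O₂: 747.3 − 4.5(132.7) = 149.9
  N₂: 2811 (inert)
  CO₂: 0 + 3(132.7) = 398.2
  H₂O: 0 + 3(132.7) = 398.2
Total out = 3761 kmol/h; y_N₂ = 2811 / 3761 = 0.7475.

0.747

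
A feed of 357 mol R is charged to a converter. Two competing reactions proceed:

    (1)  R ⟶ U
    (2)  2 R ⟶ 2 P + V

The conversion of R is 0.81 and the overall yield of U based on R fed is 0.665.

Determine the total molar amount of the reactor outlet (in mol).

Yield of U: 1ξ₁ / 357 = 0.665 → ξ₁ = 237.4 mol.
Conversion of R: 1ξ₁ + 2ξ₂ = 0.81 × 357 = 289.2 → ξ₂ = 25.88 mol.
Outlet amounts (n = n₀ + Σ ν·ξ):
  R: 357 − 1(237.4) − 2(25.88) = 67.83
  U: 0 + 1(237.4) = 237.4
  P: 0 + 2(25.88) = 51.77
  V: 0 + 1(25.88) = 25.88
Total out = 67.83 + 237.4 + 51.77 + 25.88 = 382.9 mol.

383 mol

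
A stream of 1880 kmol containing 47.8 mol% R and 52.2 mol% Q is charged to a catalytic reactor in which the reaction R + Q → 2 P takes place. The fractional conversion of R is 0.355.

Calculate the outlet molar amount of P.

R reacted = 0.355 × 898.6 = 319 kmol; ν_R = −1, so ξ = 319/1 = 319 kmol.
Outlet amounts (n = n₀ + ν ξ):
  R: 898.6 − 1(319) = 579.6
  Q: 981.4 − 1(319) = 662.3
  P: 0 + 2(319) = 638

638 kmol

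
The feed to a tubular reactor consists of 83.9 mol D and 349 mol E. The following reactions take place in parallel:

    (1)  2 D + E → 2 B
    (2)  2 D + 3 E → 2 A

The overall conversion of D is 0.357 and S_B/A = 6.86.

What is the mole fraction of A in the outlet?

0.0092

Conversion of D: D consumed = 0.357 × 83.9 = 29.95 mol = 2ξ₁ + 2ξ₂.
Selectivity: 2ξ₁ / (2ξ₂) = 6.86 → ξ₁ = 6.86 ξ₂.
Substitute: (2·6.86 + 2) ξ₂ = 29.95 → ξ₂ = 1.905 mol, ξ₁ = 13.07 mol.
Outlet amounts (n = n₀ + Σ ν·ξ):
  D: 83.9 − 2(13.07) − 2(1.905) = 53.95
  E: 349 − 1(13.07) − 3(1.905) = 330.2
  B: 0 + 2(13.07) = 26.14
  A: 0 + 2(1.905) = 3.811
Total out = 414.1 mol; y_A = 3.811 / 414.1 = 0.009202.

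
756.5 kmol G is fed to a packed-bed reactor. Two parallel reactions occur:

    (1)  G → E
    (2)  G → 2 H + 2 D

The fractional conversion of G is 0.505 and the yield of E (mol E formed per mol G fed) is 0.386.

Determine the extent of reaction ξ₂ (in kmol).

ξ₂ = 90 kmol

Yield of E: 1ξ₁ / 756.5 = 0.386 → ξ₁ = 292 kmol.
Conversion of G: 1ξ₁ + 1ξ₂ = 0.505 × 756.5 = 382 → ξ₂ = 90.02 kmol.
Outlet amounts (n = n₀ + Σ ν·ξ):
  G: 756.5 − 1(292) − 1(90.02) = 374.5
  E: 0 + 1(292) = 292
  H: 0 + 2(90.02) = 180
  D: 0 + 2(90.02) = 180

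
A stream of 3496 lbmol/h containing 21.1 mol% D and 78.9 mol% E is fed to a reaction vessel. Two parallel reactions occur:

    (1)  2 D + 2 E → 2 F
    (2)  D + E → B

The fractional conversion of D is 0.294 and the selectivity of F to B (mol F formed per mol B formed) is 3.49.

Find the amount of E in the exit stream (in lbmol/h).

2540 lbmol/h

Conversion of D: D consumed = 0.294 × 737.7 = 216.9 lbmol/h = 2ξ₁ + 1ξ₂.
Selectivity: 2ξ₁ / (1ξ₂) = 3.49 → ξ₁ = 1.745 ξ₂.
Substitute: (2·1.745 + 1) ξ₂ = 216.9 → ξ₂ = 48.3 lbmol/h, ξ₁ = 84.29 lbmol/h.
Outlet amounts (n = n₀ + Σ ν·ξ):
  D: 737.7 − 2(84.29) − 1(48.3) = 520.8
  E: 2758 − 2(84.29) − 1(48.3) = 2541
  F: 0 + 2(84.29) = 168.6
  B: 0 + 1(48.3) = 48.3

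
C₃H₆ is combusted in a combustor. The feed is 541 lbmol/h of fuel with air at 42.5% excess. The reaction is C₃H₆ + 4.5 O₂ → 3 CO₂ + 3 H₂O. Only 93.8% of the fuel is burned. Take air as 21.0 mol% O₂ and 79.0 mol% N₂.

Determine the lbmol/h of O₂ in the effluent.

1190 lbmol/h

Stoichiometric O₂ = 4.5 × 541 = 2434 lbmol/h; O₂ fed = 2434 × 1.425 = 3469 lbmol/h.
N₂ fed = 3469 × 79/21 = 13050 lbmol/h.
Fuel reacted = 0.938 × 541 → ξ = 507.5 lbmol/h.
Outlet (n = n₀ + ν ξ):
  C₃H₆: 541 − 1(507.5) = 33.54
  O₂: 3469 − 4.5(507.5) = 1186
  N₂: 13050 (inert)
  CO₂: 0 + 3(507.5) = 1522
  H₂O: 0 + 3(507.5) = 1522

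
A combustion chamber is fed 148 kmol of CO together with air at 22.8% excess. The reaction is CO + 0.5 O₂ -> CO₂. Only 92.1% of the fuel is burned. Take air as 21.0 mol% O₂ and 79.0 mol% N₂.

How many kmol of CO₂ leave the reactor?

Stoichiometric O₂ = 0.5 × 148 = 74 kmol; O₂ fed = 74 × 1.228 = 90.87 kmol.
N₂ fed = 90.87 × 79/21 = 341.9 kmol.
Fuel reacted = 0.921 × 148 → ξ = 136.3 kmol.
Outlet (n = n₀ + ν ξ):
  CO: 148 − 1(136.3) = 11.69
  O₂: 90.87 − 0.5(136.3) = 22.72
  N₂: 341.9 (inert)
  CO₂: 0 + 1(136.3) = 136.3

136 kmol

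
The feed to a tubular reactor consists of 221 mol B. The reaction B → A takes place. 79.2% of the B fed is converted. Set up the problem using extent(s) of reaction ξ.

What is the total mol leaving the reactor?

221 mol

B reacted = 0.792 × 221 = 175 mol; ν_B = −1, so ξ = 175/1 = 175 mol.
Outlet amounts (n = n₀ + ν ξ):
  B: 221 − 1(175) = 45.97
  A: 0 + 1(175) = 175
Total out = 45.97 + 175 = 221 mol.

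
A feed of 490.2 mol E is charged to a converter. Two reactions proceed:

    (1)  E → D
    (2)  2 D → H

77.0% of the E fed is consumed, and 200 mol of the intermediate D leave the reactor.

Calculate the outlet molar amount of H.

88.7 mol

Conversion of E: E consumed = 1ξ₁ = 0.77 × 490.2 → ξ₁ = 377.5 mol.
D balance: n_D = 0 + 1ξ₁ − 2ξ₂ = 200 → ξ₂ = (1·377.5 − 200)/2 = 88.73 mol.
Outlet amounts (n = n₀ + Σ ν·ξ):
  E: 490.2 − 1(377.5) = 112.7
  D: 0 + 1(377.5) − 2(88.73) = 200
  H: 0 + 1(88.73) = 88.73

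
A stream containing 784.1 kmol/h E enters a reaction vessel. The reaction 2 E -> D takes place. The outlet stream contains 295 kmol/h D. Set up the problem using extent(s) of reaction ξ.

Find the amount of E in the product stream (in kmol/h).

194 kmol/h

For D: n = n₀ + 1ξ → 295 = 0 + 1ξ, giving ξ = 295 kmol/h.
Outlet amounts (n = n₀ + ν ξ):
  E: 784.1 − 2(295) = 194.1
  D: 0 + 1(295) = 295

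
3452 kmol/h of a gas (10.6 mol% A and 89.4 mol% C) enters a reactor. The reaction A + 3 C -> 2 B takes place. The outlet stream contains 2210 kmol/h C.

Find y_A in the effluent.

For C: n = n₀ − 3ξ → 2210 = 3086 − 3ξ, giving ξ = 292 kmol/h.
Outlet amounts (n = n₀ + ν ξ):
  A: 365.9 − 1(292) = 73.88
  C: 3086 − 3(292) = 2210
  B: 0 + 2(292) = 584.1
Total out = 2868 kmol/h; y_A = 73.88 / 2868 = 0.02576.

0.0258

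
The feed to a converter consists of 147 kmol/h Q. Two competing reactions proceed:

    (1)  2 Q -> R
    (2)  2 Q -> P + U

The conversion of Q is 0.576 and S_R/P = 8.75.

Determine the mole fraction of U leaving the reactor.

Conversion of Q: Q consumed = 0.576 × 147 = 84.67 kmol/h = 2ξ₁ + 2ξ₂.
Selectivity: 1ξ₁ / (1ξ₂) = 8.75 → ξ₁ = 8.75 ξ₂.
Substitute: (2·8.75 + 2) ξ₂ = 84.67 → ξ₂ = 4.342 kmol/h, ξ₁ = 37.99 kmol/h.
Outlet amounts (n = n₀ + Σ ν·ξ):
  Q: 147 − 2(37.99) − 2(4.342) = 62.33
  R: 0 + 1(37.99) = 37.99
  P: 0 + 1(4.342) = 4.342
  U: 0 + 1(4.342) = 4.342
Total out = 109 kmol/h; y_U = 4.342 / 109 = 0.03983.

0.0398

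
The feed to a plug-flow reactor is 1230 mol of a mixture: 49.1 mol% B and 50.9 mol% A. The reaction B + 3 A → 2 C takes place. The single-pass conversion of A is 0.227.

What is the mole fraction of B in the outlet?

0.49

A reacted = 0.227 × 626.1 = 142.1 mol; ν_A = −3, so ξ = 142.1/3 = 47.37 mol.
Outlet amounts (n = n₀ + ν ξ):
  B: 603.9 − 1(47.37) = 556.6
  A: 626.1 − 3(47.37) = 484
  C: 0 + 2(47.37) = 94.75
Total out = 1135 mol; y_B = 556.6 / 1135 = 0.4902.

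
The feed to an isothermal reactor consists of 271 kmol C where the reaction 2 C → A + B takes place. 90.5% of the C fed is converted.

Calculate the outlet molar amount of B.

123 kmol

C reacted = 0.905 × 271 = 245.3 kmol; ν_C = −2, so ξ = 245.3/2 = 122.6 kmol.
Outlet amounts (n = n₀ + ν ξ):
  C: 271 − 2(122.6) = 25.75
  A: 0 + 1(122.6) = 122.6
  B: 0 + 1(122.6) = 122.6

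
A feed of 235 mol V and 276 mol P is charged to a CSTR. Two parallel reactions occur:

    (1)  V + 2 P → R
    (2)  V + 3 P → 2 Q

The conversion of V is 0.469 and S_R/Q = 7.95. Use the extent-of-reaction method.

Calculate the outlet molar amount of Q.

Conversion of V: V consumed = 0.469 × 235 = 110.2 mol = 1ξ₁ + 1ξ₂.
Selectivity: 1ξ₁ / (2ξ₂) = 7.95 → ξ₁ = 15.9 ξ₂.
Substitute: (1·15.9 + 1) ξ₂ = 110.2 → ξ₂ = 6.522 mol, ξ₁ = 103.7 mol.
Outlet amounts (n = n₀ + Σ ν·ξ):
  V: 235 − 1(103.7) − 1(6.522) = 124.8
  P: 276 − 2(103.7) − 3(6.522) = 49.05
  R: 0 + 1(103.7) = 103.7
  Q: 0 + 2(6.522) = 13.04

13 mol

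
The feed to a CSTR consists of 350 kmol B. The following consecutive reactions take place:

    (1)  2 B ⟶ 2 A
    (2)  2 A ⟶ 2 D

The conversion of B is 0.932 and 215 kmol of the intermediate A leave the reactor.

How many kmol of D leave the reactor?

Conversion of B: B consumed = 2ξ₁ = 0.932 × 350 → ξ₁ = 163.1 kmol.
A balance: n_A = 0 + 2ξ₁ − 2ξ₂ = 215 → ξ₂ = (2·163.1 − 215)/2 = 55.6 kmol.
Outlet amounts (n = n₀ + Σ ν·ξ):
  B: 350 − 2(163.1) = 23.8
  A: 0 + 2(163.1) − 2(55.6) = 215
  D: 0 + 2(55.6) = 111.2

111 kmol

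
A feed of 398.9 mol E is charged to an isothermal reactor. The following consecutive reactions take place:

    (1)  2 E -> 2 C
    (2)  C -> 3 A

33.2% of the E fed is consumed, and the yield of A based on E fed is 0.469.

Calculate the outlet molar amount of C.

70.1 mol

Conversion of E: E consumed = 2ξ₁ = 0.332 × 398.9 → ξ₁ = 66.22 mol.
Yield of A: 3ξ₂ / 398.9 = 0.469 → ξ₂ = 62.36 mol.
Outlet amounts (n = n₀ + Σ ν·ξ):
  E: 398.9 − 2(66.22) = 266.5
  C: 0 + 2(66.22) − 1(62.36) = 70.07
  A: 0 + 3(62.36) = 187.1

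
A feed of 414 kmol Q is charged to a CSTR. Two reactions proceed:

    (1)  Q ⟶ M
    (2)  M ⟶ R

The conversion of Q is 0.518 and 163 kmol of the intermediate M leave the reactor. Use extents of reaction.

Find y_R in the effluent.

0.124

Conversion of Q: Q consumed = 1ξ₁ = 0.518 × 414 → ξ₁ = 214.5 kmol.
M balance: n_M = 0 + 1ξ₁ − 1ξ₂ = 163 → ξ₂ = (1·214.5 − 163)/1 = 51.45 kmol.
Outlet amounts (n = n₀ + Σ ν·ξ):
  Q: 414 − 1(214.5) = 199.5
  M: 0 + 1(214.5) − 1(51.45) = 163
  R: 0 + 1(51.45) = 51.45
Total out = 414 kmol; y_R = 51.45 / 414 = 0.1243.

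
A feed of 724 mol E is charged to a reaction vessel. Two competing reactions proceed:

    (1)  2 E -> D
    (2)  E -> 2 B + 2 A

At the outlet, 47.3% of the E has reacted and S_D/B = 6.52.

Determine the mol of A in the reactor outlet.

25.3 mol

Conversion of E: E consumed = 0.473 × 724 = 342.5 mol = 2ξ₁ + 1ξ₂.
Selectivity: 1ξ₁ / (2ξ₂) = 6.52 → ξ₁ = 13.04 ξ₂.
Substitute: (2·13.04 + 1) ξ₂ = 342.5 → ξ₂ = 12.65 mol, ξ₁ = 164.9 mol.
Outlet amounts (n = n₀ + Σ ν·ξ):
  E: 724 − 2(164.9) − 1(12.65) = 381.5
  D: 0 + 1(164.9) = 164.9
  B: 0 + 2(12.65) = 25.29
  A: 0 + 2(12.65) = 25.29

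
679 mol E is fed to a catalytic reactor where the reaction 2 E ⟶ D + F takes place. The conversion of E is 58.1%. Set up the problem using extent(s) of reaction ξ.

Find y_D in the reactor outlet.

0.29

E reacted = 0.581 × 679 = 394.5 mol; ν_E = −2, so ξ = 394.5/2 = 197.2 mol.
Outlet amounts (n = n₀ + ν ξ):
  E: 679 − 2(197.2) = 284.5
  D: 0 + 1(197.2) = 197.2
  F: 0 + 1(197.2) = 197.2
Total out = 679 mol; y_D = 197.2 / 679 = 0.2905.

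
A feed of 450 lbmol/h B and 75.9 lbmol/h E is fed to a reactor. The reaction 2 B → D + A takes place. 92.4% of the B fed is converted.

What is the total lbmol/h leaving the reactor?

526 lbmol/h

B reacted = 0.924 × 450 = 415.8 lbmol/h; ν_B = −2, so ξ = 415.8/2 = 207.9 lbmol/h.
Outlet amounts (n = n₀ + ν ξ):
  B: 450 − 2(207.9) = 34.2
  D: 0 + 1(207.9) = 207.9
  A: 0 + 1(207.9) = 207.9
  E: 75.9 (inert)
Total out = 34.2 + 207.9 + 207.9 + 75.9 = 525.9 lbmol/h.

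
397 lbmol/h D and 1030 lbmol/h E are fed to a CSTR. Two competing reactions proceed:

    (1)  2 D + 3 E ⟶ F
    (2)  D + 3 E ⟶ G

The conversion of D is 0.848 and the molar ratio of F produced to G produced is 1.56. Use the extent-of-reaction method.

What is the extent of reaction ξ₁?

ξ₁ = 127 lbmol/h

Conversion of D: D consumed = 0.848 × 397 = 336.7 lbmol/h = 2ξ₁ + 1ξ₂.
Selectivity: 1ξ₁ / (1ξ₂) = 1.56 → ξ₁ = 1.56 ξ₂.
Substitute: (2·1.56 + 1) ξ₂ = 336.7 → ξ₂ = 81.71 lbmol/h, ξ₁ = 127.5 lbmol/h.
Outlet amounts (n = n₀ + Σ ν·ξ):
  D: 397 − 2(127.5) − 1(81.71) = 60.34
  E: 1030 − 3(127.5) − 3(81.71) = 402.4
  F: 0 + 1(127.5) = 127.5
  G: 0 + 1(81.71) = 81.71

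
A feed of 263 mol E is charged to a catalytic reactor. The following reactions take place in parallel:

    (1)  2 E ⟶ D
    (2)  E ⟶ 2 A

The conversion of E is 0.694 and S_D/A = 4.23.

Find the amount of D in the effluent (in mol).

86.2 mol

Conversion of E: E consumed = 0.694 × 263 = 182.5 mol = 2ξ₁ + 1ξ₂.
Selectivity: 1ξ₁ / (2ξ₂) = 4.23 → ξ₁ = 8.46 ξ₂.
Substitute: (2·8.46 + 1) ξ₂ = 182.5 → ξ₂ = 10.19 mol, ξ₁ = 86.17 mol.
Outlet amounts (n = n₀ + Σ ν·ξ):
  E: 263 − 2(86.17) − 1(10.19) = 80.48
  D: 0 + 1(86.17) = 86.17
  A: 0 + 2(10.19) = 20.37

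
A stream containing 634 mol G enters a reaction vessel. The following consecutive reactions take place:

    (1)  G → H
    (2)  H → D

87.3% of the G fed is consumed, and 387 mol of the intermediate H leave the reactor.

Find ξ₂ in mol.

ξ₂ = 166 mol

Conversion of G: G consumed = 1ξ₁ = 0.873 × 634 → ξ₁ = 553.5 mol.
H balance: n_H = 0 + 1ξ₁ − 1ξ₂ = 387 → ξ₂ = (1·553.5 − 387)/1 = 166.5 mol.
Outlet amounts (n = n₀ + Σ ν·ξ):
  G: 634 − 1(553.5) = 80.52
  H: 0 + 1(553.5) − 1(166.5) = 387
  D: 0 + 1(166.5) = 166.5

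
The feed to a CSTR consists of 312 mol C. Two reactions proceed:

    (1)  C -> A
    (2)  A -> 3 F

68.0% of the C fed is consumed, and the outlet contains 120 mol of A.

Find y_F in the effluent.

0.557

Conversion of C: C consumed = 1ξ₁ = 0.68 × 312 → ξ₁ = 212.2 mol.
A balance: n_A = 0 + 1ξ₁ − 1ξ₂ = 120 → ξ₂ = (1·212.2 − 120)/1 = 92.16 mol.
Outlet amounts (n = n₀ + Σ ν·ξ):
  C: 312 − 1(212.2) = 99.84
  A: 0 + 1(212.2) − 1(92.16) = 120
  F: 0 + 3(92.16) = 276.5
Total out = 496.3 mol; y_F = 276.5 / 496.3 = 0.5571.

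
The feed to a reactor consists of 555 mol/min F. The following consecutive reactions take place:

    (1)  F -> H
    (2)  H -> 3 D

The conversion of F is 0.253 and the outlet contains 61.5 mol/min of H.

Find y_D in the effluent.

0.332

Conversion of F: F consumed = 1ξ₁ = 0.253 × 555 → ξ₁ = 140.4 mol/min.
H balance: n_H = 0 + 1ξ₁ − 1ξ₂ = 61.5 → ξ₂ = (1·140.4 − 61.5)/1 = 78.91 mol/min.
Outlet amounts (n = n₀ + Σ ν·ξ):
  F: 555 − 1(140.4) = 414.6
  H: 0 + 1(140.4) − 1(78.91) = 61.5
  D: 0 + 3(78.91) = 236.7
Total out = 712.8 mol/min; y_D = 236.7 / 712.8 = 0.3321.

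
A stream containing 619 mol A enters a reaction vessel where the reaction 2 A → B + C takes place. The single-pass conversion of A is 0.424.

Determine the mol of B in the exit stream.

131 mol

A reacted = 0.424 × 619 = 262.5 mol; ν_A = −2, so ξ = 262.5/2 = 131.2 mol.
Outlet amounts (n = n₀ + ν ξ):
  A: 619 − 2(131.2) = 356.5
  B: 0 + 1(131.2) = 131.2
  C: 0 + 1(131.2) = 131.2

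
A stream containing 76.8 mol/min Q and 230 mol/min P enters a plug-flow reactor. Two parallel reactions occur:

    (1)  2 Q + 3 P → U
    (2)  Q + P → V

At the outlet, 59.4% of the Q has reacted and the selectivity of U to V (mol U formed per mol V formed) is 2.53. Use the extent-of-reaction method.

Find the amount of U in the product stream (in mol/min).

19 mol/min

Conversion of Q: Q consumed = 0.594 × 76.8 = 45.62 mol/min = 2ξ₁ + 1ξ₂.
Selectivity: 1ξ₁ / (1ξ₂) = 2.53 → ξ₁ = 2.53 ξ₂.
Substitute: (2·2.53 + 1) ξ₂ = 45.62 → ξ₂ = 7.528 mol/min, ξ₁ = 19.05 mol/min.
Outlet amounts (n = n₀ + Σ ν·ξ):
  Q: 76.8 − 2(19.05) − 1(7.528) = 31.18
  P: 230 − 3(19.05) − 1(7.528) = 165.3
  U: 0 + 1(19.05) = 19.05
  V: 0 + 1(7.528) = 7.528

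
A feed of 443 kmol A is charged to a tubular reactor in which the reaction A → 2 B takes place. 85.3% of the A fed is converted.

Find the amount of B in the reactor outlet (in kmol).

756 kmol

A reacted = 0.853 × 443 = 377.9 kmol; ν_A = −1, so ξ = 377.9/1 = 377.9 kmol.
Outlet amounts (n = n₀ + ν ξ):
  A: 443 − 1(377.9) = 65.12
  B: 0 + 2(377.9) = 755.8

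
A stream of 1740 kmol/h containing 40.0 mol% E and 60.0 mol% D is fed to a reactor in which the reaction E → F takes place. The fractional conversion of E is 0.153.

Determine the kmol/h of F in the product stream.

106 kmol/h

E reacted = 0.153 × 696 = 106.5 kmol/h; ν_E = −1, so ξ = 106.5/1 = 106.5 kmol/h.
Outlet amounts (n = n₀ + ν ξ):
  E: 696 − 1(106.5) = 589.5
  F: 0 + 1(106.5) = 106.5
  D: 1044 (inert)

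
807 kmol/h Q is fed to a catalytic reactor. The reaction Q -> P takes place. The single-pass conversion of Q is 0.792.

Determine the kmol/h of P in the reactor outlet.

Q reacted = 0.792 × 807 = 639.1 kmol/h; ν_Q = −1, so ξ = 639.1/1 = 639.1 kmol/h.
Outlet amounts (n = n₀ + ν ξ):
  Q: 807 − 1(639.1) = 167.9
  P: 0 + 1(639.1) = 639.1

639 kmol/h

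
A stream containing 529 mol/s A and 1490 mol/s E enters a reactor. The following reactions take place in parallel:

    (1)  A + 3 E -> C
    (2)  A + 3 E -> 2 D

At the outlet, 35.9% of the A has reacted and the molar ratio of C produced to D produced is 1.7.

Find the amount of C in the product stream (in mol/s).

147 mol/s

Conversion of A: A consumed = 0.359 × 529 = 189.9 mol/s = 1ξ₁ + 1ξ₂.
Selectivity: 1ξ₁ / (2ξ₂) = 1.7 → ξ₁ = 3.4 ξ₂.
Substitute: (1·3.4 + 1) ξ₂ = 189.9 → ξ₂ = 43.16 mol/s, ξ₁ = 146.7 mol/s.
Outlet amounts (n = n₀ + Σ ν·ξ):
  A: 529 − 1(146.7) − 1(43.16) = 339.1
  E: 1490 − 3(146.7) − 3(43.16) = 920.3
  C: 0 + 1(146.7) = 146.7
  D: 0 + 2(43.16) = 86.32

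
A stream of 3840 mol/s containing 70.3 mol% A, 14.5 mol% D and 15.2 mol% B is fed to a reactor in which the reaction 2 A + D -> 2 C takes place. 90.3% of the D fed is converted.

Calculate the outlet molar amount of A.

1690 mol/s

D reacted = 0.903 × 556.8 = 502.8 mol/s; ν_D = −1, so ξ = 502.8/1 = 502.8 mol/s.
Outlet amounts (n = n₀ + ν ξ):
  A: 2700 − 2(502.8) = 1694
  D: 556.8 − 1(502.8) = 54.01
  C: 0 + 2(502.8) = 1006
  B: 583.7 (inert)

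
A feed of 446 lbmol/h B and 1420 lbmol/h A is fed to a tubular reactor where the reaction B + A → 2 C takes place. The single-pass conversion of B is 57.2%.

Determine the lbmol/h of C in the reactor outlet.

B reacted = 0.572 × 446 = 255.1 lbmol/h; ν_B = −1, so ξ = 255.1/1 = 255.1 lbmol/h.
Outlet amounts (n = n₀ + ν ξ):
  B: 446 − 1(255.1) = 190.9
  A: 1420 − 1(255.1) = 1165
  C: 0 + 2(255.1) = 510.2

510 lbmol/h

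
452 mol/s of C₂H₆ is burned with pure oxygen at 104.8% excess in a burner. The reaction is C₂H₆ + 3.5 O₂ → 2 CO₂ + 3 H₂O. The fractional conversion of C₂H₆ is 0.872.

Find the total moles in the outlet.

Stoichiometric O₂ = 3.5 × 452 = 1582 mol/s; O₂ fed = 1582 × 2.048 = 3240 mol/s.
Fuel reacted = 0.872 × 452 → ξ = 394.1 mol/s.
Outlet (n = n₀ + ν ξ):
  C₂H₆: 452 − 1(394.1) = 57.86
  O₂: 3240 − 3.5(394.1) = 1860
  CO₂: 0 + 2(394.1) = 788.3
  H₂O: 0 + 3(394.1) = 1182
Total out = 57.86 + 1860 + 788.3 + 1182 = 3889 mol/s.

3890 mol/s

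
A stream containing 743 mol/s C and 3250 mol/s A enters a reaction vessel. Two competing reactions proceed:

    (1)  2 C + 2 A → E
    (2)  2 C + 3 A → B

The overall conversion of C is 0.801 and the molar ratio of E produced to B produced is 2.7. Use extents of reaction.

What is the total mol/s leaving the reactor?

Conversion of C: C consumed = 0.801 × 743 = 595.1 mol/s = 2ξ₁ + 2ξ₂.
Selectivity: 1ξ₁ / (1ξ₂) = 2.7 → ξ₁ = 2.7 ξ₂.
Substitute: (2·2.7 + 2) ξ₂ = 595.1 → ξ₂ = 80.42 mol/s, ξ₁ = 217.1 mol/s.
Outlet amounts (n = n₀ + Σ ν·ξ):
  C: 743 − 2(217.1) − 2(80.42) = 147.9
  A: 3250 − 2(217.1) − 3(80.42) = 2574
  E: 0 + 1(217.1) = 217.1
  B: 0 + 1(80.42) = 80.42
Total out = 147.9 + 2574 + 217.1 + 80.42 = 3020 mol/s.

3020 mol/s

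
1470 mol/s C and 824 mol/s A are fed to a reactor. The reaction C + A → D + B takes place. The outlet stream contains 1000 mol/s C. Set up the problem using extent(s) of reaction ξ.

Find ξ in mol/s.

ξ = 470 mol/s

For C: n = n₀ − 1ξ → 1000 = 1470 − 1ξ, giving ξ = 470 mol/s.
Outlet amounts (n = n₀ + ν ξ):
  C: 1470 − 1(470) = 1000
  A: 824 − 1(470) = 354
  D: 0 + 1(470) = 470
  B: 0 + 1(470) = 470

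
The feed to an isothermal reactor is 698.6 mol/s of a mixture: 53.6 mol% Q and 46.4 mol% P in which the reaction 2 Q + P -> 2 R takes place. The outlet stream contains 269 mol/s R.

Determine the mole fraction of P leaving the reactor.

For R: n = n₀ + 2ξ → 269 = 0 + 2ξ, giving ξ = 134.5 mol/s.
Outlet amounts (n = n₀ + ν ξ):
  Q: 374.4 − 2(134.5) = 105.4
  P: 324.2 − 1(134.5) = 189.7
  R: 0 + 2(134.5) = 269
Total out = 564.1 mol/s; y_P = 189.7 / 564.1 = 0.3362.

0.336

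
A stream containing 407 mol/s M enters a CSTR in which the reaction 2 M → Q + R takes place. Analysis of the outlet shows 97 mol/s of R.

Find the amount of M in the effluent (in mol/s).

For R: n = n₀ + 1ξ → 97 = 0 + 1ξ, giving ξ = 97 mol/s.
Outlet amounts (n = n₀ + ν ξ):
  M: 407 − 2(97) = 213
  Q: 0 + 1(97) = 97
  R: 0 + 1(97) = 97

213 mol/s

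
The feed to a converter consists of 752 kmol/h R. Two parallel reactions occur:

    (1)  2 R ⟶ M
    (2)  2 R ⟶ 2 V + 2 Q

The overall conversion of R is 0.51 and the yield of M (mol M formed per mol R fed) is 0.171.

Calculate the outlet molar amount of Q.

126 kmol/h

Yield of M: 1ξ₁ / 752 = 0.171 → ξ₁ = 128.6 kmol/h.
Conversion of R: 2ξ₁ + 2ξ₂ = 0.51 × 752 = 383.5 → ξ₂ = 63.17 kmol/h.
Outlet amounts (n = n₀ + Σ ν·ξ):
  R: 752 − 2(128.6) − 2(63.17) = 368.5
  M: 0 + 1(128.6) = 128.6
  V: 0 + 2(63.17) = 126.3
  Q: 0 + 2(63.17) = 126.3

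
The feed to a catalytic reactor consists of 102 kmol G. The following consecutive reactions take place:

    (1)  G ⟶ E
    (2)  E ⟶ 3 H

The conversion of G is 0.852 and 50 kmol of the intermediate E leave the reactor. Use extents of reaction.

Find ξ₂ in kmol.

Conversion of G: G consumed = 1ξ₁ = 0.852 × 102 → ξ₁ = 86.9 kmol.
E balance: n_E = 0 + 1ξ₁ − 1ξ₂ = 50 → ξ₂ = (1·86.9 − 50)/1 = 36.9 kmol.
Outlet amounts (n = n₀ + Σ ν·ξ):
  G: 102 − 1(86.9) = 15.1
  E: 0 + 1(86.9) − 1(36.9) = 50
  H: 0 + 3(36.9) = 110.7

ξ₂ = 36.9 kmol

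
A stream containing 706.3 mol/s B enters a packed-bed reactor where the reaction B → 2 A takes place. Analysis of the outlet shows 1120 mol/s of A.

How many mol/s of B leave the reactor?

146 mol/s

For A: n = n₀ + 2ξ → 1120 = 0 + 2ξ, giving ξ = 560 mol/s.
Outlet amounts (n = n₀ + ν ξ):
  B: 706.3 − 1(560) = 146.3
  A: 0 + 2(560) = 1120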